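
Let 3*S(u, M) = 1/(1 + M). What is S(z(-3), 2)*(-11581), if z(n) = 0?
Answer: -11581/9 ≈ -1286.8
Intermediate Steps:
S(u, M) = 1/(3*(1 + M))
S(z(-3), 2)*(-11581) = (1/(3*(1 + 2)))*(-11581) = ((⅓)/3)*(-11581) = ((⅓)*(⅓))*(-11581) = (⅑)*(-11581) = -11581/9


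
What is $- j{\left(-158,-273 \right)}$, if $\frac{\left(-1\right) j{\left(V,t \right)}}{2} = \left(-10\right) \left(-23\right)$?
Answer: $460$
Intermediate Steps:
$j{\left(V,t \right)} = -460$ ($j{\left(V,t \right)} = - 2 \left(\left(-10\right) \left(-23\right)\right) = \left(-2\right) 230 = -460$)
$- j{\left(-158,-273 \right)} = \left(-1\right) \left(-460\right) = 460$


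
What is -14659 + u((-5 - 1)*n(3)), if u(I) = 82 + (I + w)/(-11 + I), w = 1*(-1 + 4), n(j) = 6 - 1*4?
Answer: -335262/23 ≈ -14577.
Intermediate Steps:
n(j) = 2 (n(j) = 6 - 4 = 2)
w = 3 (w = 1*3 = 3)
u(I) = 82 + (3 + I)/(-11 + I) (u(I) = 82 + (I + 3)/(-11 + I) = 82 + (3 + I)/(-11 + I))
-14659 + u((-5 - 1)*n(3)) = -14659 + (-899 + 83*((-5 - 1)*2))/(-11 + (-5 - 1)*2) = -14659 + (-899 + 83*(-6*2))/(-11 - 6*2) = -14659 + (-899 + 83*(-12))/(-11 - 12) = -14659 + (-899 - 996)/(-23) = -14659 - 1/23*(-1895) = -14659 + 1895/23 = -335262/23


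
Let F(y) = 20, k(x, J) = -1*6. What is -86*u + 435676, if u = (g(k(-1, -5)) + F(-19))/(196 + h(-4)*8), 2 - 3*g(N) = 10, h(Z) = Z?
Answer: 53587030/123 ≈ 4.3567e+5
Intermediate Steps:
k(x, J) = -6
g(N) = -8/3 (g(N) = ⅔ - ⅓*10 = ⅔ - 10/3 = -8/3)
u = 13/123 (u = (-8/3 + 20)/(196 - 4*8) = 52/(3*(196 - 32)) = (52/3)/164 = (52/3)*(1/164) = 13/123 ≈ 0.10569)
-86*u + 435676 = -86*13/123 + 435676 = -1118/123 + 435676 = 53587030/123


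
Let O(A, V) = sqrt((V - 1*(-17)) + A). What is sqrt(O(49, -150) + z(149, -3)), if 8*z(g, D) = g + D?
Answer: sqrt(73 + 8*I*sqrt(21))/2 ≈ 4.3973 + 1.0421*I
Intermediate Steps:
z(g, D) = D/8 + g/8 (z(g, D) = (g + D)/8 = (D + g)/8 = D/8 + g/8)
O(A, V) = sqrt(17 + A + V) (O(A, V) = sqrt((V + 17) + A) = sqrt((17 + V) + A) = sqrt(17 + A + V))
sqrt(O(49, -150) + z(149, -3)) = sqrt(sqrt(17 + 49 - 150) + ((1/8)*(-3) + (1/8)*149)) = sqrt(sqrt(-84) + (-3/8 + 149/8)) = sqrt(2*I*sqrt(21) + 73/4) = sqrt(73/4 + 2*I*sqrt(21))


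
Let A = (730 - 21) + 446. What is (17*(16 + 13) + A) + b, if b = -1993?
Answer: -345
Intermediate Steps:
A = 1155 (A = 709 + 446 = 1155)
(17*(16 + 13) + A) + b = (17*(16 + 13) + 1155) - 1993 = (17*29 + 1155) - 1993 = (493 + 1155) - 1993 = 1648 - 1993 = -345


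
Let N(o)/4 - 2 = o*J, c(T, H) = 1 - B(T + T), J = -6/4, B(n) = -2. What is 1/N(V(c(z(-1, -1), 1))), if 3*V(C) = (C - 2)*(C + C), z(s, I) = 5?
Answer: -¼ ≈ -0.25000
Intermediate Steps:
J = -3/2 (J = -6*¼ = -3/2 ≈ -1.5000)
c(T, H) = 3 (c(T, H) = 1 - 1*(-2) = 1 + 2 = 3)
V(C) = 2*C*(-2 + C)/3 (V(C) = ((C - 2)*(C + C))/3 = ((-2 + C)*(2*C))/3 = (2*C*(-2 + C))/3 = 2*C*(-2 + C)/3)
N(o) = 8 - 6*o (N(o) = 8 + 4*(o*(-3/2)) = 8 + 4*(-3*o/2) = 8 - 6*o)
1/N(V(c(z(-1, -1), 1))) = 1/(8 - 4*3*(-2 + 3)) = 1/(8 - 4*3) = 1/(8 - 6*2) = 1/(8 - 12) = 1/(-4) = -¼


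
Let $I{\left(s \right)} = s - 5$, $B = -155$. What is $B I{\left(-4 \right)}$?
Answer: $1395$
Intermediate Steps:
$I{\left(s \right)} = -5 + s$
$B I{\left(-4 \right)} = - 155 \left(-5 - 4\right) = \left(-155\right) \left(-9\right) = 1395$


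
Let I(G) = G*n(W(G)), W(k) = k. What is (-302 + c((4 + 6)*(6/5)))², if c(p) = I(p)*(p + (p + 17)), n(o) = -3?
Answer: 3161284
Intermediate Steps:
I(G) = -3*G (I(G) = G*(-3) = -3*G)
c(p) = -3*p*(17 + 2*p) (c(p) = (-3*p)*(p + (p + 17)) = (-3*p)*(p + (17 + p)) = (-3*p)*(17 + 2*p) = -3*p*(17 + 2*p))
(-302 + c((4 + 6)*(6/5)))² = (-302 - 3*(4 + 6)*(6/5)*(17 + 2*((4 + 6)*(6/5))))² = (-302 - 3*10*(6*(⅕))*(17 + 2*(10*(6*(⅕)))))² = (-302 - 3*10*(6/5)*(17 + 2*(10*(6/5))))² = (-302 - 3*12*(17 + 2*12))² = (-302 - 3*12*(17 + 24))² = (-302 - 3*12*41)² = (-302 - 1476)² = (-1778)² = 3161284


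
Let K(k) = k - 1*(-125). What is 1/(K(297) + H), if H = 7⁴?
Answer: 1/2823 ≈ 0.00035423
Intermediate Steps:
K(k) = 125 + k (K(k) = k + 125 = 125 + k)
H = 2401
1/(K(297) + H) = 1/((125 + 297) + 2401) = 1/(422 + 2401) = 1/2823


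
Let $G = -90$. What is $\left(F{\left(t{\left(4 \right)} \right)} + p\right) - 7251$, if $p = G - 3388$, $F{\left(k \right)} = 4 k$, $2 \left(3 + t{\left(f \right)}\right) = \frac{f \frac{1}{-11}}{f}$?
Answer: $- \frac{118153}{11} \approx -10741.0$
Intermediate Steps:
$t{\left(f \right)} = - \frac{67}{22}$ ($t{\left(f \right)} = -3 + \frac{\frac{f}{-11} \frac{1}{f}}{2} = -3 + \frac{f \left(- \frac{1}{11}\right) \frac{1}{f}}{2} = -3 + \frac{- \frac{f}{11} \frac{1}{f}}{2} = -3 + \frac{1}{2} \left(- \frac{1}{11}\right) = -3 - \frac{1}{22} = - \frac{67}{22}$)
$p = -3478$ ($p = -90 - 3388 = -3478$)
$\left(F{\left(t{\left(4 \right)} \right)} + p\right) - 7251 = \left(4 \left(- \frac{67}{22}\right) - 3478\right) - 7251 = \left(- \frac{134}{11} - 3478\right) - 7251 = - \frac{38392}{11} - 7251 = - \frac{118153}{11}$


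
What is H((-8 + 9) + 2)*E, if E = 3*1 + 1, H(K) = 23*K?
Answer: 276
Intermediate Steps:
E = 4 (E = 3 + 1 = 4)
H((-8 + 9) + 2)*E = (23*((-8 + 9) + 2))*4 = (23*(1 + 2))*4 = (23*3)*4 = 69*4 = 276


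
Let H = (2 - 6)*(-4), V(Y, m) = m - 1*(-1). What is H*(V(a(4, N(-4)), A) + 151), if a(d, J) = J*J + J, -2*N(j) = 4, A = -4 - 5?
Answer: 2288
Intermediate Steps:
A = -9
N(j) = -2 (N(j) = -1/2*4 = -2)
a(d, J) = J + J**2 (a(d, J) = J**2 + J = J + J**2)
V(Y, m) = 1 + m (V(Y, m) = m + 1 = 1 + m)
H = 16 (H = -4*(-4) = 16)
H*(V(a(4, N(-4)), A) + 151) = 16*((1 - 9) + 151) = 16*(-8 + 151) = 16*143 = 2288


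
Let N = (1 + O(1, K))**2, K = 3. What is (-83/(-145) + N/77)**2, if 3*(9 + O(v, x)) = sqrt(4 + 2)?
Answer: 46323841/22896225 - 1513696*sqrt(6)/7737345 ≈ 1.5440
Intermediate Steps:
O(v, x) = -9 + sqrt(6)/3 (O(v, x) = -9 + sqrt(4 + 2)/3 = -9 + sqrt(6)/3)
N = (-8 + sqrt(6)/3)**2 (N = (1 + (-9 + sqrt(6)/3))**2 = (-8 + sqrt(6)/3)**2 ≈ 51.603)
(-83/(-145) + N/77)**2 = (-83/(-145) + ((24 - sqrt(6))**2/9)/77)**2 = (-83*(-1/145) + ((24 - sqrt(6))**2/9)*(1/77))**2 = (83/145 + (24 - sqrt(6))**2/693)**2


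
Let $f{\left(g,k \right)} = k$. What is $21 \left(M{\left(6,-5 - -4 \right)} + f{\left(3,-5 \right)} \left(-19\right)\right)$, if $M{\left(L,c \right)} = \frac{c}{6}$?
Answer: $\frac{3983}{2} \approx 1991.5$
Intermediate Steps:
$M{\left(L,c \right)} = \frac{c}{6}$ ($M{\left(L,c \right)} = c \frac{1}{6} = \frac{c}{6}$)
$21 \left(M{\left(6,-5 - -4 \right)} + f{\left(3,-5 \right)} \left(-19\right)\right) = 21 \left(\frac{-5 - -4}{6} - -95\right) = 21 \left(\frac{-5 + 4}{6} + 95\right) = 21 \left(\frac{1}{6} \left(-1\right) + 95\right) = 21 \left(- \frac{1}{6} + 95\right) = 21 \cdot \frac{569}{6} = \frac{3983}{2}$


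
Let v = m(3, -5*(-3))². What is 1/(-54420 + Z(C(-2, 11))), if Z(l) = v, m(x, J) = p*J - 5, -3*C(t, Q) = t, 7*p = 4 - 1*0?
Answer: -49/2665955 ≈ -1.8380e-5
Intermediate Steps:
p = 4/7 (p = (4 - 1*0)/7 = (4 + 0)/7 = (⅐)*4 = 4/7 ≈ 0.57143)
C(t, Q) = -t/3
m(x, J) = -5 + 4*J/7 (m(x, J) = 4*J/7 - 5 = -5 + 4*J/7)
v = 625/49 (v = (-5 + 4*(-5*(-3))/7)² = (-5 + (4/7)*15)² = (-5 + 60/7)² = (25/7)² = 625/49 ≈ 12.755)
Z(l) = 625/49
1/(-54420 + Z(C(-2, 11))) = 1/(-54420 + 625/49) = 1/(-2665955/49) = -49/2665955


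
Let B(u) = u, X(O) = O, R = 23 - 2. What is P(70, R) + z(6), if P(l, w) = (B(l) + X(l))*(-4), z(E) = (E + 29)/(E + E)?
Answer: -6685/12 ≈ -557.08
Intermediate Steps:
R = 21
z(E) = (29 + E)/(2*E) (z(E) = (29 + E)/((2*E)) = (29 + E)*(1/(2*E)) = (29 + E)/(2*E))
P(l, w) = -8*l (P(l, w) = (l + l)*(-4) = (2*l)*(-4) = -8*l)
P(70, R) + z(6) = -8*70 + (½)*(29 + 6)/6 = -560 + (½)*(⅙)*35 = -560 + 35/12 = -6685/12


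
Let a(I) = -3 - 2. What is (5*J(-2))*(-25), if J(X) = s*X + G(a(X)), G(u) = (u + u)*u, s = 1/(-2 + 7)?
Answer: -6200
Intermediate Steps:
s = ⅕ (s = 1/5 = ⅕ ≈ 0.20000)
a(I) = -5
G(u) = 2*u² (G(u) = (2*u)*u = 2*u²)
J(X) = 50 + X/5 (J(X) = X/5 + 2*(-5)² = X/5 + 2*25 = X/5 + 50 = 50 + X/5)
(5*J(-2))*(-25) = (5*(50 + (⅕)*(-2)))*(-25) = (5*(50 - ⅖))*(-25) = (5*(248/5))*(-25) = 248*(-25) = -6200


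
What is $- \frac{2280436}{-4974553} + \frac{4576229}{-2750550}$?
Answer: $- \frac{16492240460837}{13682756754150} \approx -1.2053$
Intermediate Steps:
$- \frac{2280436}{-4974553} + \frac{4576229}{-2750550} = \left(-2280436\right) \left(- \frac{1}{4974553}\right) + 4576229 \left(- \frac{1}{2750550}\right) = \frac{2280436}{4974553} - \frac{4576229}{2750550} = - \frac{16492240460837}{13682756754150}$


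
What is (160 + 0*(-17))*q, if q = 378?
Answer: 60480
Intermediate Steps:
(160 + 0*(-17))*q = (160 + 0*(-17))*378 = (160 + 0)*378 = 160*378 = 60480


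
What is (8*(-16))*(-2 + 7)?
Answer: -640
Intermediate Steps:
(8*(-16))*(-2 + 7) = -128*5 = -640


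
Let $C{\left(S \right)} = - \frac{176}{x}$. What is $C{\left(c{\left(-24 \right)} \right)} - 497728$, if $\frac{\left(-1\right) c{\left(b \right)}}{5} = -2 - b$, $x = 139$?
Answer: $- \frac{69184368}{139} \approx -4.9773 \cdot 10^{5}$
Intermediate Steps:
$c{\left(b \right)} = 10 + 5 b$ ($c{\left(b \right)} = - 5 \left(-2 - b\right) = 10 + 5 b$)
$C{\left(S \right)} = - \frac{176}{139}$
$C{\left(c{\left(-24 \right)} \right)} - 497728 = - \frac{176}{139} - 497728 = - \frac{69184368}{139}$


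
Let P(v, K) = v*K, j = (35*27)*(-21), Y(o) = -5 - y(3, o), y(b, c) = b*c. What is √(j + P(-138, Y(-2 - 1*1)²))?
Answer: I*√22053 ≈ 148.5*I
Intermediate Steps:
Y(o) = -5 - 3*o
j = -19845 (j = 945*(-21) = -19845)
P(v, K) = K*v
√(j + P(-138, Y(-2 - 1*1)²)) = √(-19845 + (-5 - 3*(-2 - 1*1))²*(-138)) = √(-19845 + (-5 - 3*(-2 - 1))²*(-138)) = √(-19845 + (-5 - 3*(-3))²*(-138)) = √(-19845 + (-5 + 9)²*(-138)) = √(-19845 + 4²*(-138)) = √(-19845 + 16*(-138)) = √(-19845 - 2208) = √(-22053) = I*√22053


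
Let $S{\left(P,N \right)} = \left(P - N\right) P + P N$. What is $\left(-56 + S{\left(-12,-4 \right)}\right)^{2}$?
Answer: $7744$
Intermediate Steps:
$S{\left(P,N \right)} = N P + P \left(P - N\right)$ ($S{\left(P,N \right)} = P \left(P - N\right) + N P = N P + P \left(P - N\right)$)
$\left(-56 + S{\left(-12,-4 \right)}\right)^{2} = \left(-56 + \left(-12\right)^{2}\right)^{2} = \left(-56 + 144\right)^{2} = 88^{2} = 7744$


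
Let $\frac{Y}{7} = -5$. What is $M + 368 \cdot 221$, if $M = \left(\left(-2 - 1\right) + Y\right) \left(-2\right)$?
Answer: $81404$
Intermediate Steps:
$Y = -35$ ($Y = 7 \left(-5\right) = -35$)
$M = 76$ ($M = \left(\left(-2 - 1\right) - 35\right) \left(-2\right) = \left(-3 - 35\right) \left(-2\right) = \left(-38\right) \left(-2\right) = 76$)
$M + 368 \cdot 221 = 76 + 368 \cdot 221 = 76 + 81328 = 81404$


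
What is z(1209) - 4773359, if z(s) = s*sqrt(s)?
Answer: -4773359 + 1209*sqrt(1209) ≈ -4.7313e+6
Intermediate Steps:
z(s) = s**(3/2)
z(1209) - 4773359 = 1209**(3/2) - 4773359 = 1209*sqrt(1209) - 4773359 = -4773359 + 1209*sqrt(1209)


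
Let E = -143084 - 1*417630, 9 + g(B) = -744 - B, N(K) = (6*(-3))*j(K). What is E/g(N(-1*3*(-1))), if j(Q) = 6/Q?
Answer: 560714/717 ≈ 782.03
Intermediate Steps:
N(K) = -108/K (N(K) = (6*(-3))*(6/K) = -108/K)
g(B) = -753 - B (g(B) = -9 + (-744 - B) = -753 - B)
E = -560714 (E = -143084 - 417630 = -560714)
E/g(N(-1*3*(-1))) = -560714/(-753 - (-108)/(-1*3*(-1))) = -560714/(-753 - (-108)/((-3*(-1)))) = -560714/(-753 - (-108)/3) = -560714/(-753 - 1*(-36)) = -560714/(-753 + 36) = -560714/(-717) = -560714*(-1/717) = 560714/717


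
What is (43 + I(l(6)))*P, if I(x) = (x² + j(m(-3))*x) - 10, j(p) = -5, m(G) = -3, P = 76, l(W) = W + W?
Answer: 8892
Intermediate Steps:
l(W) = 2*W
I(x) = -10 + x² - 5*x (I(x) = (x² - 5*x) - 10 = -10 + x² - 5*x)
(43 + I(l(6)))*P = (43 + (-10 + (2*6)² - 10*6))*76 = (43 + (-10 + 12² - 5*12))*76 = (43 + (-10 + 144 - 60))*76 = (43 + 74)*76 = 117*76 = 8892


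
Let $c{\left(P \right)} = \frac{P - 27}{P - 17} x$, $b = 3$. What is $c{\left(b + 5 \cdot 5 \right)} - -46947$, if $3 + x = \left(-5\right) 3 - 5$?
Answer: $\frac{516394}{11} \approx 46945.0$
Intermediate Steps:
$x = -23$ ($x = -3 - 20 = -23$)
$c{\left(P \right)} = - \frac{23 \left(-27 + P\right)}{-17 + P}$ ($c{\left(P \right)} = \frac{P - 27}{P - 17} \left(-23\right) = \frac{-27 + P}{-17 + P} \left(-23\right) = - \frac{23 \left(-27 + P\right)}{-17 + P}$)
$c{\left(b + 5 \cdot 5 \right)} - -46947 = \frac{23 \left(27 - \left(3 + 5 \cdot 5\right)\right)}{-17 + \left(3 + 5 \cdot 5\right)} - -46947 = \frac{23 \left(27 - \left(3 + 25\right)\right)}{-17 + \left(3 + 25\right)} + 46947 = \frac{23 \left(27 - 28\right)}{-17 + 28} + 46947 = \frac{23 \left(27 - 28\right)}{11} + 46947 = 23 \cdot \frac{1}{11} \left(-1\right) + 46947 = - \frac{23}{11} + 46947 = \frac{516394}{11}$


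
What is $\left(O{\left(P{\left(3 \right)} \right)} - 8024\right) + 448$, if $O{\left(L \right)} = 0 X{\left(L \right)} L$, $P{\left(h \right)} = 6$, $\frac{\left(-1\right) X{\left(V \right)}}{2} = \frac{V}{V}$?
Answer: $-7576$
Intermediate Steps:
$X{\left(V \right)} = -2$ ($X{\left(V \right)} = - 2 \frac{V}{V} = \left(-2\right) 1 = -2$)
$O{\left(L \right)} = 0$ ($O{\left(L \right)} = 0 \left(-2\right) L = 0 L = 0$)
$\left(O{\left(P{\left(3 \right)} \right)} - 8024\right) + 448 = \left(0 - 8024\right) + 448 = -8024 + 448 = -7576$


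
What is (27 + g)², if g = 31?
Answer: 3364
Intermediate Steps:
(27 + g)² = (27 + 31)² = 58² = 3364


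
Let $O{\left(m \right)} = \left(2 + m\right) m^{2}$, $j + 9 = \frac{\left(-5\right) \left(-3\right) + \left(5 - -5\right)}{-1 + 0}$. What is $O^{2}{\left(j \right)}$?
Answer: $1368408064$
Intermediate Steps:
$j = -34$ ($j = -9 + \frac{\left(-5\right) \left(-3\right) + \left(5 - -5\right)}{-1 + 0} = -9 + \frac{15 + \left(5 + 5\right)}{-1} = -9 + \left(15 + 10\right) \left(-1\right) = -9 + 25 \left(-1\right) = -9 - 25 = -34$)
$O{\left(m \right)} = m^{2} \left(2 + m\right)$
$O^{2}{\left(j \right)} = \left(\left(-34\right)^{2} \left(2 - 34\right)\right)^{2} = \left(1156 \left(-32\right)\right)^{2} = \left(-36992\right)^{2} = 1368408064$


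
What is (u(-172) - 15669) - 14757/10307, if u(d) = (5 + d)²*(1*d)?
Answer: -49603245896/10307 ≈ -4.8126e+6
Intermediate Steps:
u(d) = d*(5 + d)² (u(d) = (5 + d)²*d = d*(5 + d)²)
(u(-172) - 15669) - 14757/10307 = (-172*(5 - 172)² - 15669) - 14757/10307 = (-172*(-167)² - 15669) - 14757*1/10307 = (-172*27889 - 15669) - 14757/10307 = (-4796908 - 15669) - 14757/10307 = -4812577 - 14757/10307 = -49603245896/10307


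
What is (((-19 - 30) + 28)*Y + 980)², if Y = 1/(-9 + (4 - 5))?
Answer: 96452041/100 ≈ 9.6452e+5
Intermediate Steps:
Y = -⅒ (Y = 1/(-9 - 1) = 1/(-10) = -⅒ ≈ -0.10000)
(((-19 - 30) + 28)*Y + 980)² = (((-19 - 30) + 28)*(-⅒) + 980)² = ((-49 + 28)*(-⅒) + 980)² = (-21*(-⅒) + 980)² = (21/10 + 980)² = (9821/10)² = 96452041/100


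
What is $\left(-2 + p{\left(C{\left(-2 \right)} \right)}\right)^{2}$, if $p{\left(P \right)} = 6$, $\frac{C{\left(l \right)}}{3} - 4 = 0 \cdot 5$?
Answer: $16$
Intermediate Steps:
$C{\left(l \right)} = 12$ ($C{\left(l \right)} = 12 + 3 \cdot 0 \cdot 5 = 12 + 3 \cdot 0 = 12 + 0 = 12$)
$\left(-2 + p{\left(C{\left(-2 \right)} \right)}\right)^{2} = \left(-2 + 6\right)^{2} = 4^{2} = 16$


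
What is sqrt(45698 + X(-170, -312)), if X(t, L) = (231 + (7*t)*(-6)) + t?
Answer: sqrt(52899) ≈ 230.00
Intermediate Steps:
X(t, L) = 231 - 41*t (X(t, L) = (231 - 42*t) + t = 231 - 41*t)
sqrt(45698 + X(-170, -312)) = sqrt(45698 + (231 - 41*(-170))) = sqrt(45698 + (231 + 6970)) = sqrt(45698 + 7201) = sqrt(52899)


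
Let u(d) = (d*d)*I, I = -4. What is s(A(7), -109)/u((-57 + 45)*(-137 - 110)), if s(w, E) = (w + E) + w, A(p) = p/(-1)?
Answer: 41/11713728 ≈ 3.5002e-6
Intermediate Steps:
u(d) = -4*d**2 (u(d) = (d*d)*(-4) = d**2*(-4) = -4*d**2)
A(p) = -p (A(p) = p*(-1) = -p)
s(w, E) = E + 2*w (s(w, E) = (E + w) + w = E + 2*w)
s(A(7), -109)/u((-57 + 45)*(-137 - 110)) = (-109 + 2*(-1*7))/((-4*(-137 - 110)**2*(-57 + 45)**2)) = (-109 + 2*(-7))/((-4*(-12*(-247))**2)) = (-109 - 14)/((-4*2964**2)) = -123/((-4*8785296)) = -123/(-35141184) = -123*(-1/35141184) = 41/11713728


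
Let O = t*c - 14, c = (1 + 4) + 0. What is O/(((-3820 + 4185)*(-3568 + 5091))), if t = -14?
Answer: -84/555895 ≈ -0.00015111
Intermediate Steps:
c = 5 (c = 5 + 0 = 5)
O = -84 (O = -14*5 - 14 = -70 - 14 = -84)
O/(((-3820 + 4185)*(-3568 + 5091))) = -84*1/((-3820 + 4185)*(-3568 + 5091)) = -84/(365*1523) = -84/555895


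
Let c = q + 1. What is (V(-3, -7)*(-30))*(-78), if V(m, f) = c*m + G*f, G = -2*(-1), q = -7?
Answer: 9360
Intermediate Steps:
c = -6 (c = -7 + 1 = -6)
G = 2
V(m, f) = -6*m + 2*f
(V(-3, -7)*(-30))*(-78) = ((-6*(-3) + 2*(-7))*(-30))*(-78) = ((18 - 14)*(-30))*(-78) = (4*(-30))*(-78) = -120*(-78) = 9360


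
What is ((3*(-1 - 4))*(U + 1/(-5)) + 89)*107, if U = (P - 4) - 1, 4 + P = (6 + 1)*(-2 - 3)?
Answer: 80464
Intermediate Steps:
P = -39 (P = -4 + (6 + 1)*(-2 - 3) = -4 + 7*(-5) = -4 - 35 = -39)
U = -44 (U = (-39 - 4) - 1 = -43 - 1 = -44)
((3*(-1 - 4))*(U + 1/(-5)) + 89)*107 = ((3*(-1 - 4))*(-44 + 1/(-5)) + 89)*107 = ((3*(-5))*(-44 - 1/5) + 89)*107 = (-15*(-221/5) + 89)*107 = (663 + 89)*107 = 752*107 = 80464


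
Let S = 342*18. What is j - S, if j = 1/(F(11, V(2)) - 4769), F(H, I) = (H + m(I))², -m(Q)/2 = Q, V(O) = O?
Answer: -29056321/4720 ≈ -6156.0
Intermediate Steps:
S = 6156
m(Q) = -2*Q
F(H, I) = (H - 2*I)²
j = -1/4720 (j = 1/((11 - 2*2)² - 4769) = 1/((11 - 4)² - 4769) = 1/(7² - 4769) = 1/(49 - 4769) = 1/(-4720) = -1/4720 ≈ -0.00021186)
j - S = -1/4720 - 1*6156 = -1/4720 - 6156 = -29056321/4720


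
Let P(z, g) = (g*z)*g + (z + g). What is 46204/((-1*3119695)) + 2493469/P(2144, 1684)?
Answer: -273145111594813/18967992342916940 ≈ -0.014400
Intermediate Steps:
P(z, g) = g + z + z*g**2 (P(z, g) = z*g**2 + (g + z) = g + z + z*g**2)
46204/((-1*3119695)) + 2493469/P(2144, 1684) = 46204/((-1*3119695)) + 2493469/(1684 + 2144 + 2144*1684**2) = 46204/(-3119695) + 2493469/(1684 + 2144 + 2144*2835856) = 46204*(-1/3119695) + 2493469/(1684 + 2144 + 6080075264) = -46204/3119695 + 2493469/6080079092 = -273145111594813/18967992342916940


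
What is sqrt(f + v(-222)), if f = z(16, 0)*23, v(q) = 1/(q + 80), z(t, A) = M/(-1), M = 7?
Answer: I*sqrt(3246546)/142 ≈ 12.689*I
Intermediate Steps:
z(t, A) = -7 (z(t, A) = 7/(-1) = 7*(-1) = -7)
v(q) = 1/(80 + q)
f = -161 (f = -7*23 = -161)
sqrt(f + v(-222)) = sqrt(-161 + 1/(80 - 222)) = sqrt(-161 + 1/(-142)) = sqrt(-161 - 1/142) = sqrt(-22863/142) = I*sqrt(3246546)/142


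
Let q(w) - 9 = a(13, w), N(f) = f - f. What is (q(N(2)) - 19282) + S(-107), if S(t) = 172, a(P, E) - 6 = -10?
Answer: -19105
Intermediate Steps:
a(P, E) = -4 (a(P, E) = 6 - 10 = -4)
N(f) = 0
q(w) = 5 (q(w) = 9 - 4 = 5)
(q(N(2)) - 19282) + S(-107) = (5 - 19282) + 172 = -19277 + 172 = -19105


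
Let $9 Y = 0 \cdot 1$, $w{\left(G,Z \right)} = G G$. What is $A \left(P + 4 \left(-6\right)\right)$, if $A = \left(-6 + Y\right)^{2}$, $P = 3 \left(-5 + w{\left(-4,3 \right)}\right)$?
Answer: $324$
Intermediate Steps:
$w{\left(G,Z \right)} = G^{2}$
$Y = 0$ ($Y = \frac{0 \cdot 1}{9} = \frac{1}{9} \cdot 0 = 0$)
$P = 33$ ($P = 3 \left(-5 + \left(-4\right)^{2}\right) = 3 \left(-5 + 16\right) = 3 \cdot 11 = 33$)
$A = 36$ ($A = \left(-6 + 0\right)^{2} = \left(-6\right)^{2} = 36$)
$A \left(P + 4 \left(-6\right)\right) = 36 \left(33 + 4 \left(-6\right)\right) = 36 \left(33 - 24\right) = 36 \cdot 9 = 324$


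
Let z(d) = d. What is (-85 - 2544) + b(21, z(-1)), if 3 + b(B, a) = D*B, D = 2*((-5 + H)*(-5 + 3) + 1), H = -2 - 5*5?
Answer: 98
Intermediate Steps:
H = -27 (H = -2 - 25 = -27)
D = 130 (D = 2*((-5 - 27)*(-5 + 3) + 1) = 2*(-32*(-2) + 1) = 2*(64 + 1) = 2*65 = 130)
b(B, a) = -3 + 130*B
(-85 - 2544) + b(21, z(-1)) = (-85 - 2544) + (-3 + 130*21) = -2629 + (-3 + 2730) = -2629 + 2727 = 98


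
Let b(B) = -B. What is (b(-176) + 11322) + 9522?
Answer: 21020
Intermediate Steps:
(b(-176) + 11322) + 9522 = (-1*(-176) + 11322) + 9522 = (176 + 11322) + 9522 = 11498 + 9522 = 21020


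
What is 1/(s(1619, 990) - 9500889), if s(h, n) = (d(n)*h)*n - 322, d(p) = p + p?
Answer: 1/3164062589 ≈ 3.1605e-10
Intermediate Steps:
d(p) = 2*p
s(h, n) = -322 + 2*h*n² (s(h, n) = ((2*n)*h)*n - 322 = (2*h*n)*n - 322 = 2*h*n² - 322 = -322 + 2*h*n²)
1/(s(1619, 990) - 9500889) = 1/((-322 + 2*1619*990²) - 9500889) = 1/((-322 + 2*1619*980100) - 9500889) = 1/((-322 + 3173563800) - 9500889) = 1/(3173563478 - 9500889) = 1/3164062589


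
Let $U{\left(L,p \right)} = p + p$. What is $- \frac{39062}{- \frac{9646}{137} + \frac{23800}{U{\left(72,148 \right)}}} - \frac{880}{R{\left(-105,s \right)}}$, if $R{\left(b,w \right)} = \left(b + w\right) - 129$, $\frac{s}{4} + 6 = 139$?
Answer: $- \frac{29525082542}{7550277} \approx -3910.5$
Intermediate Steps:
$s = 532$ ($s = -24 + 4 \cdot 139 = -24 + 556 = 532$)
$U{\left(L,p \right)} = 2 p$
$R{\left(b,w \right)} = -129 + b + w$
$- \frac{39062}{- \frac{9646}{137} + \frac{23800}{U{\left(72,148 \right)}}} - \frac{880}{R{\left(-105,s \right)}} = - \frac{39062}{- \frac{9646}{137} + \frac{23800}{2 \cdot 148}} - \frac{880}{-129 - 105 + 532} = - \frac{39062}{\left(-9646\right) \frac{1}{137} + \frac{23800}{296}} - \frac{880}{298} = - \frac{39062}{- \frac{9646}{137} + 23800 \cdot \frac{1}{296}} - \frac{440}{149} = - \frac{39062}{- \frac{9646}{137} + \frac{2975}{37}} - \frac{440}{149} = - \frac{39062}{\frac{50673}{5069}} - \frac{440}{149} = \left(-39062\right) \frac{5069}{50673} - \frac{440}{149} = - \frac{198005278}{50673} - \frac{440}{149} = - \frac{29525082542}{7550277}$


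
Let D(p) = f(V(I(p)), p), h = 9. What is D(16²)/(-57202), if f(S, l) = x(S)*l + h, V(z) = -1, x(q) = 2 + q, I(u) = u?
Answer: -265/57202 ≈ -0.0046327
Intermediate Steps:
f(S, l) = 9 + l*(2 + S) (f(S, l) = (2 + S)*l + 9 = l*(2 + S) + 9 = 9 + l*(2 + S))
D(p) = 9 + p (D(p) = 9 + p*(2 - 1) = 9 + p*1 = 9 + p)
D(16²)/(-57202) = (9 + 16²)/(-57202) = (9 + 256)*(-1/57202) = 265*(-1/57202) = -265/57202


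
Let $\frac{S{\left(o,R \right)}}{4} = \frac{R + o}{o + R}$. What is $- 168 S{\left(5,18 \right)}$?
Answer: $-672$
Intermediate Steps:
$S{\left(o,R \right)} = 4$ ($S{\left(o,R \right)} = 4 \frac{R + o}{o + R} = 4 \frac{R + o}{R + o} = 4 \cdot 1 = 4$)
$- 168 S{\left(5,18 \right)} = \left(-168\right) 4 = -672$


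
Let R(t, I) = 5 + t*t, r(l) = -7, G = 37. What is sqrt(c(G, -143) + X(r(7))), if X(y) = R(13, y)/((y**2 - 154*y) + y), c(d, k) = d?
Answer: sqrt(728245)/140 ≈ 6.0955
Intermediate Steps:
R(t, I) = 5 + t**2
X(y) = 174/(y**2 - 153*y) (X(y) = (5 + 13**2)/((y**2 - 154*y) + y) = (5 + 169)/(y**2 - 153*y) = 174/(y**2 - 153*y))
sqrt(c(G, -143) + X(r(7))) = sqrt(37 + 174/(-7*(-153 - 7))) = sqrt(37 + 174*(-1/7)/(-160)) = sqrt(37 + 174*(-1/7)*(-1/160)) = sqrt(37 + 87/560) = sqrt(20807/560) = sqrt(728245)/140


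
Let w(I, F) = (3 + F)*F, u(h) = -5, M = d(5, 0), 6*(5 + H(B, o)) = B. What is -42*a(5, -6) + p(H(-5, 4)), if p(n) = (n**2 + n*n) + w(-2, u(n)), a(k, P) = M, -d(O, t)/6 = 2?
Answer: 10477/18 ≈ 582.06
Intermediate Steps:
d(O, t) = -12 (d(O, t) = -6*2 = -12)
H(B, o) = -5 + B/6
M = -12
a(k, P) = -12
w(I, F) = F*(3 + F)
p(n) = 10 + 2*n**2 (p(n) = (n**2 + n*n) - 5*(3 - 5) = (n**2 + n**2) - 5*(-2) = 2*n**2 + 10 = 10 + 2*n**2)
-42*a(5, -6) + p(H(-5, 4)) = -42*(-12) + (10 + 2*(-5 + (1/6)*(-5))**2) = 504 + (10 + 2*(-5 - 5/6)**2) = 504 + (10 + 2*(-35/6)**2) = 504 + (10 + 2*(1225/36)) = 504 + (10 + 1225/18) = 504 + 1405/18 = 10477/18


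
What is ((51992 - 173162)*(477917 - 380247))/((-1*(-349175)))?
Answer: -473386956/13967 ≈ -33893.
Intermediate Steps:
((51992 - 173162)*(477917 - 380247))/((-1*(-349175))) = -121170*97670/349175 = -11834673900*1/349175 = -473386956/13967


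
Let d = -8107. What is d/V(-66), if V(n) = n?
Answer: 737/6 ≈ 122.83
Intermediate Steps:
d/V(-66) = -8107/(-66) = -8107*(-1/66) = 737/6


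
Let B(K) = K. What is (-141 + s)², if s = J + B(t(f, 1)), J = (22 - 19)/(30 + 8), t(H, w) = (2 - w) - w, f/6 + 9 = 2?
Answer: 28676025/1444 ≈ 19859.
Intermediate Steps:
f = -42 (f = -54 + 6*2 = -54 + 12 = -42)
t(H, w) = 2 - 2*w
J = 3/38 ≈ 0.078947
s = 3/38 (s = 3/38 + (2 - 2*1) = 3/38 + (2 - 2) = 3/38 + 0 = 3/38 ≈ 0.078947)
(-141 + s)² = (-141 + 3/38)² = (-5355/38)² = 28676025/1444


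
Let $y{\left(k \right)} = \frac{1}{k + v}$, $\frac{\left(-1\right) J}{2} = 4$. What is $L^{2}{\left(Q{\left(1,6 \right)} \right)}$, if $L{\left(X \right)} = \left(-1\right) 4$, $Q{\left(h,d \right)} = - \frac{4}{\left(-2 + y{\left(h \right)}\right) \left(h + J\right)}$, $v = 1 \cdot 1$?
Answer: $16$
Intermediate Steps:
$v = 1$
$J = -8$ ($J = \left(-2\right) 4 = -8$)
$y{\left(k \right)} = \frac{1}{1 + k}$ ($y{\left(k \right)} = \frac{1}{k + 1} = \frac{1}{1 + k}$)
$Q{\left(h,d \right)} = - \frac{4}{\left(-8 + h\right) \left(-2 + \frac{1}{1 + h}\right)}$ ($Q{\left(h,d \right)} = - \frac{4}{\left(-2 + \frac{1}{1 + h}\right) \left(h - 8\right)} = - \frac{4}{\left(-2 + \frac{1}{1 + h}\right) \left(-8 + h\right)} = - \frac{4}{\left(-8 + h\right) \left(-2 + \frac{1}{1 + h}\right)}$)
$L{\left(X \right)} = -4$
$L^{2}{\left(Q{\left(1,6 \right)} \right)} = \left(-4\right)^{2} = 16$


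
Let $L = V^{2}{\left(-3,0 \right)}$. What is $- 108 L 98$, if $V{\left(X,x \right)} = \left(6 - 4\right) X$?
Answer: $-381024$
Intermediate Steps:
$V{\left(X,x \right)} = 2 X$
$L = 36$ ($L = \left(2 \left(-3\right)\right)^{2} = \left(-6\right)^{2} = 36$)
$- 108 L 98 = \left(-108\right) 36 \cdot 98 = \left(-3888\right) 98 = -381024$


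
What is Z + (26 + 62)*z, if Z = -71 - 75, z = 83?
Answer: 7158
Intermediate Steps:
Z = -146
Z + (26 + 62)*z = -146 + (26 + 62)*83 = -146 + 88*83 = -146 + 7304 = 7158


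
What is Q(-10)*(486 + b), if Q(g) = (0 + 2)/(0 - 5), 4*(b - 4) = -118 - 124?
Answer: -859/5 ≈ -171.80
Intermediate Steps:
b = -113/2 (b = 4 + (-118 - 124)/4 = 4 + (¼)*(-242) = 4 - 121/2 = -113/2 ≈ -56.500)
Q(g) = -⅖ (Q(g) = 2/(-5) = 2*(-⅕) = -⅖)
Q(-10)*(486 + b) = -2*(486 - 113/2)/5 = -⅖*859/2 = -859/5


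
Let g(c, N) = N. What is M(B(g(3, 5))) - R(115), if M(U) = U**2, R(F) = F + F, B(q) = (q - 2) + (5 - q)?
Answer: -221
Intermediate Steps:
B(q) = 3 (B(q) = (-2 + q) + (5 - q) = 3)
R(F) = 2*F
M(B(g(3, 5))) - R(115) = 3**2 - 2*115 = 9 - 1*230 = 9 - 230 = -221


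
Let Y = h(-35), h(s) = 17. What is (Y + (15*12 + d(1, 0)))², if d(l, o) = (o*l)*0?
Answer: 38809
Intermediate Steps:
Y = 17
d(l, o) = 0 (d(l, o) = (l*o)*0 = 0)
(Y + (15*12 + d(1, 0)))² = (17 + (15*12 + 0))² = (17 + (180 + 0))² = (17 + 180)² = 197² = 38809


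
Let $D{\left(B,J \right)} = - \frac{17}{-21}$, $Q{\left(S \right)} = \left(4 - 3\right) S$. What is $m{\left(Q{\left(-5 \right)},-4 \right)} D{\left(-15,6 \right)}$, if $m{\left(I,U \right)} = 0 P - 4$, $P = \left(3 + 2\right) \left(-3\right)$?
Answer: $- \frac{68}{21} \approx -3.2381$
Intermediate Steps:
$P = -15$ ($P = 5 \left(-3\right) = -15$)
$Q{\left(S \right)} = S$ ($Q{\left(S \right)} = 1 S = S$)
$m{\left(I,U \right)} = -4$ ($m{\left(I,U \right)} = 0 \left(-15\right) - 4 = 0 - 4 = -4$)
$D{\left(B,J \right)} = \frac{17}{21}$ ($D{\left(B,J \right)} = \left(-17\right) \left(- \frac{1}{21}\right) = \frac{17}{21}$)
$m{\left(Q{\left(-5 \right)},-4 \right)} D{\left(-15,6 \right)} = \left(-4\right) \frac{17}{21} = - \frac{68}{21}$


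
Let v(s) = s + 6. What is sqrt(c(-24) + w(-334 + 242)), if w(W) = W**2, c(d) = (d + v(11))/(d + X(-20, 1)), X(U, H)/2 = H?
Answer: sqrt(4096730)/22 ≈ 92.002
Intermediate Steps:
v(s) = 6 + s
X(U, H) = 2*H
c(d) = (17 + d)/(2 + d) (c(d) = (d + (6 + 11))/(d + 2*1) = (d + 17)/(d + 2) = (17 + d)/(2 + d))
sqrt(c(-24) + w(-334 + 242)) = sqrt((17 - 24)/(2 - 24) + (-334 + 242)**2) = sqrt(-7/(-22) + (-92)**2) = sqrt(-1/22*(-7) + 8464) = sqrt(7/22 + 8464) = sqrt(186215/22) = sqrt(4096730)/22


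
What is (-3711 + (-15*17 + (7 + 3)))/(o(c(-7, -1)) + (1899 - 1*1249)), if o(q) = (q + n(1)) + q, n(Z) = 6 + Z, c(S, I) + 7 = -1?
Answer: -3956/641 ≈ -6.1716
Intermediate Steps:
c(S, I) = -8 (c(S, I) = -7 - 1 = -8)
o(q) = 7 + 2*q (o(q) = (q + (6 + 1)) + q = (q + 7) + q = (7 + q) + q = 7 + 2*q)
(-3711 + (-15*17 + (7 + 3)))/(o(c(-7, -1)) + (1899 - 1*1249)) = (-3711 + (-15*17 + (7 + 3)))/((7 + 2*(-8)) + (1899 - 1*1249)) = (-3711 + (-255 + 10))/((7 - 16) + (1899 - 1249)) = (-3711 - 245)/(-9 + 650) = -3956/641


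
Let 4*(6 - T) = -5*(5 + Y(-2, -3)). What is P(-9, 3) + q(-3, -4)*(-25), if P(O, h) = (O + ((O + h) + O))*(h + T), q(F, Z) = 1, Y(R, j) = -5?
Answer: -241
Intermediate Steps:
T = 6 (T = 6 - (-5)*(5 - 5)/4 = 6 - (-5)*0/4 = 6 - ¼*0 = 6 + 0 = 6)
P(O, h) = (6 + h)*(h + 3*O) (P(O, h) = (O + ((O + h) + O))*(h + 6) = (O + (h + 2*O))*(6 + h) = (h + 3*O)*(6 + h) = (6 + h)*(h + 3*O))
P(-9, 3) + q(-3, -4)*(-25) = (3² + 6*3 + 18*(-9) + 3*(-9)*3) + 1*(-25) = (9 + 18 - 162 - 81) - 25 = -216 - 25 = -241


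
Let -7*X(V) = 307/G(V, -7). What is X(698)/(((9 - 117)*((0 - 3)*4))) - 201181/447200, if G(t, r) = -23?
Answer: -2615020771/5831935200 ≈ -0.44840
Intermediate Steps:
X(V) = 307/161 (X(V) = -307/(7*(-23)) = -307*(-1)/(7*23) = -⅐*(-307/23) = 307/161)
X(698)/(((9 - 117)*((0 - 3)*4))) - 201181/447200 = 307/(161*(((9 - 117)*((0 - 3)*4)))) - 201181/447200 = 307/(161*((-(-324)*4))) - 201181*1/447200 = 307/(161*((-108*(-12)))) - 201181/447200 = (307/161)/1296 - 201181/447200 = (307/161)*(1/1296) - 201181/447200 = 307/208656 - 201181/447200 = -2615020771/5831935200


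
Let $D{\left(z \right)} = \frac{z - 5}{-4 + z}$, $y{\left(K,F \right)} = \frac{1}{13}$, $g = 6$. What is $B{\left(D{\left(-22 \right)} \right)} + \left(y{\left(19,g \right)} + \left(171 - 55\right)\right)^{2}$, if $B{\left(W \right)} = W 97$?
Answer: $\frac{4588209}{338} \approx 13575.0$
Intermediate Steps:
$y{\left(K,F \right)} = \frac{1}{13}$
$D{\left(z \right)} = \frac{-5 + z}{-4 + z}$
$B{\left(W \right)} = 97 W$
$B{\left(D{\left(-22 \right)} \right)} + \left(y{\left(19,g \right)} + \left(171 - 55\right)\right)^{2} = 97 \frac{-5 - 22}{-4 - 22} + \left(\frac{1}{13} + \left(171 - 55\right)\right)^{2} = 97 \frac{1}{-26} \left(-27\right) + \left(\frac{1}{13} + 116\right)^{2} = 97 \left(\left(- \frac{1}{26}\right) \left(-27\right)\right) + \left(\frac{1509}{13}\right)^{2} = 97 \cdot \frac{27}{26} + \frac{2277081}{169} = \frac{2619}{26} + \frac{2277081}{169} = \frac{4588209}{338}$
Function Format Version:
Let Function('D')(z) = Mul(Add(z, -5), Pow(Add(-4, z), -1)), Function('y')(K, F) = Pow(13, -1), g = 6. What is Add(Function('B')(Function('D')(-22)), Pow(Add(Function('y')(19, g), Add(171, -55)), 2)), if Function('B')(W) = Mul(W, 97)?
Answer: Rational(4588209, 338) ≈ 13575.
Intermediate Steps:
Function('y')(K, F) = Rational(1, 13)
Function('D')(z) = Mul(Pow(Add(-4, z), -1), Add(-5, z)) (Function('D')(z) = Mul(Add(-5, z), Pow(Add(-4, z), -1)) = Mul(Pow(Add(-4, z), -1), Add(-5, z)))
Function('B')(W) = Mul(97, W)
Add(Function('B')(Function('D')(-22)), Pow(Add(Function('y')(19, g), Add(171, -55)), 2)) = Add(Mul(97, Mul(Pow(Add(-4, -22), -1), Add(-5, -22))), Pow(Add(Rational(1, 13), Add(171, -55)), 2)) = Add(Mul(97, Mul(Pow(-26, -1), -27)), Pow(Add(Rational(1, 13), 116), 2)) = Add(Mul(97, Mul(Rational(-1, 26), -27)), Pow(Rational(1509, 13), 2)) = Add(Mul(97, Rational(27, 26)), Rational(2277081, 169)) = Add(Rational(2619, 26), Rational(2277081, 169)) = Rational(4588209, 338)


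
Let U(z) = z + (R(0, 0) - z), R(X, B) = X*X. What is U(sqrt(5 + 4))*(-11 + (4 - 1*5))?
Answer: 0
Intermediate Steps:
R(X, B) = X**2
U(z) = 0 (U(z) = z + (0**2 - z) = z + (0 - z) = z - z = 0)
U(sqrt(5 + 4))*(-11 + (4 - 1*5)) = 0*(-11 + (4 - 1*5)) = 0*(-11 + (4 - 5)) = 0*(-11 - 1) = 0*(-12) = 0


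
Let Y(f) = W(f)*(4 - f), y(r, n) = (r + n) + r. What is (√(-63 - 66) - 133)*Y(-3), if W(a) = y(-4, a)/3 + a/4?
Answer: 49343/12 - 371*I*√129/12 ≈ 4111.9 - 351.15*I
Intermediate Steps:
y(r, n) = n + 2*r (y(r, n) = (n + r) + r = n + 2*r)
W(a) = -8/3 + 7*a/12 (W(a) = (a + 2*(-4))/3 + a/4 = (a - 8)*(⅓) + a*(¼) = (-8 + a)*(⅓) + a/4 = (-8/3 + a/3) + a/4 = -8/3 + 7*a/12)
Y(f) = (4 - f)*(-8/3 + 7*f/12) (Y(f) = (-8/3 + 7*f/12)*(4 - f) = (4 - f)*(-8/3 + 7*f/12))
(√(-63 - 66) - 133)*Y(-3) = (√(-63 - 66) - 133)*(-(-32 + 7*(-3))*(-4 - 3)/12) = (√(-129) - 133)*(-1/12*(-32 - 21)*(-7)) = (I*√129 - 133)*(-1/12*(-53)*(-7)) = (-133 + I*√129)*(-371/12) = 49343/12 - 371*I*√129/12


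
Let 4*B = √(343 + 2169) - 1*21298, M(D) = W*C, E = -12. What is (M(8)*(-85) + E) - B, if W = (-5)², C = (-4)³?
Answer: 282625/2 - √157 ≈ 1.4130e+5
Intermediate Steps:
C = -64
W = 25
M(D) = -1600 (M(D) = 25*(-64) = -1600)
B = -10649/2 + √157 (B = (√(343 + 2169) - 1*21298)/4 = (√2512 - 21298)/4 = (4*√157 - 21298)/4 = (-21298 + 4*√157)/4 = -10649/2 + √157 ≈ -5312.0)
(M(8)*(-85) + E) - B = (-1600*(-85) - 12) - (-10649/2 + √157) = (136000 - 12) + (10649/2 - √157) = 135988 + (10649/2 - √157) = 282625/2 - √157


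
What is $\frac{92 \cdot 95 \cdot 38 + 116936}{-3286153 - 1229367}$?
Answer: $- \frac{14033}{141110} \approx -0.099447$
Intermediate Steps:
$\frac{92 \cdot 95 \cdot 38 + 116936}{-3286153 - 1229367} = \frac{8740 \cdot 38 + 116936}{-4515520} = \left(332120 + 116936\right) \left(- \frac{1}{4515520}\right) = 449056 \left(- \frac{1}{4515520}\right) = - \frac{14033}{141110}$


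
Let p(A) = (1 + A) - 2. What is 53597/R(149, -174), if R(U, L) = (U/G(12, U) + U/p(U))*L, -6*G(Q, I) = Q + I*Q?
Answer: -49577225/82099 ≈ -603.87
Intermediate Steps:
G(Q, I) = -Q/6 - I*Q/6 (G(Q, I) = -(Q + I*Q)/6 = -Q/6 - I*Q/6)
p(A) = -1 + A
R(U, L) = L*(U/(-1 + U) + U/(-2 - 2*U)) (R(U, L) = (U/((-⅙*12*(1 + U))) + U/(-1 + U))*L = (U/(-2 - 2*U) + U/(-1 + U))*L = (U/(-1 + U) + U/(-2 - 2*U))*L = L*(U/(-1 + U) + U/(-2 - 2*U)))
53597/R(149, -174) = 53597/(((½)*(-174)*149*(3 + 149)/(-1 + 149²))) = 53597/(((½)*(-174)*149*152/(-1 + 22201))) = 53597/(((½)*(-174)*149*152/22200)) = 53597/(((½)*(-174)*149*(1/22200)*152)) = 53597/(-82099/925) = 53597*(-925/82099) = -49577225/82099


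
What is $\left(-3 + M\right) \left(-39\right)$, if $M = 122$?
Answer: $-4641$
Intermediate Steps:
$\left(-3 + M\right) \left(-39\right) = \left(-3 + 122\right) \left(-39\right) = 119 \left(-39\right) = -4641$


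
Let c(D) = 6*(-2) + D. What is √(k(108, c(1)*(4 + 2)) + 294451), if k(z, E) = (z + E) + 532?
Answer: 5*√11801 ≈ 543.16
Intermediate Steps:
c(D) = -12 + D
k(z, E) = 532 + E + z (k(z, E) = (E + z) + 532 = 532 + E + z)
√(k(108, c(1)*(4 + 2)) + 294451) = √((532 + (-12 + 1)*(4 + 2) + 108) + 294451) = √((532 - 11*6 + 108) + 294451) = √((532 - 66 + 108) + 294451) = √(574 + 294451) = √295025 = 5*√11801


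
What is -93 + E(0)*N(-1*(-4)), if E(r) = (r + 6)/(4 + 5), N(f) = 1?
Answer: -277/3 ≈ -92.333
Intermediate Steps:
E(r) = ⅔ + r/9 (E(r) = (6 + r)/9 = (6 + r)*(⅑) = ⅔ + r/9)
-93 + E(0)*N(-1*(-4)) = -93 + (⅔ + (⅑)*0)*1 = -93 + (⅔ + 0)*1 = -93 + (⅔)*1 = -93 + ⅔ = -277/3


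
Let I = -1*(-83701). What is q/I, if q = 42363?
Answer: 42363/83701 ≈ 0.50612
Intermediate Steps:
I = 83701
q/I = 42363/83701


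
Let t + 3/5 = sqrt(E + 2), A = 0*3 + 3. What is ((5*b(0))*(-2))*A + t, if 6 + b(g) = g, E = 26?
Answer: 897/5 + 2*sqrt(7) ≈ 184.69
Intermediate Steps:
b(g) = -6 + g
A = 3 (A = 0 + 3 = 3)
t = -3/5 + 2*sqrt(7) (t = -3/5 + sqrt(26 + 2) = -3/5 + sqrt(28) = -3/5 + 2*sqrt(7) ≈ 4.6915)
((5*b(0))*(-2))*A + t = ((5*(-6 + 0))*(-2))*3 + (-3/5 + 2*sqrt(7)) = ((5*(-6))*(-2))*3 + (-3/5 + 2*sqrt(7)) = -30*(-2)*3 + (-3/5 + 2*sqrt(7)) = 60*3 + (-3/5 + 2*sqrt(7)) = 180 + (-3/5 + 2*sqrt(7)) = 897/5 + 2*sqrt(7)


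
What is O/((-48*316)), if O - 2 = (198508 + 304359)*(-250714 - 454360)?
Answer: 29546537263/1264 ≈ 2.3375e+7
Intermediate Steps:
O = -354558447156 (O = 2 + (198508 + 304359)*(-250714 - 454360) = 2 + 502867*(-705074) = 2 - 354558447158 = -354558447156)
O/((-48*316)) = -354558447156/((-48*316)) = -354558447156/(-15168) = -354558447156*(-1/15168) = 29546537263/1264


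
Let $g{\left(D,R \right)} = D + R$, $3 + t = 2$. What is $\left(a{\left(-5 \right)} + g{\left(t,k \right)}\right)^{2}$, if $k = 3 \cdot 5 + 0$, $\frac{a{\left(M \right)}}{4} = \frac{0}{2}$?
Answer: $196$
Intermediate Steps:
$a{\left(M \right)} = 0$ ($a{\left(M \right)} = 4 \cdot \frac{0}{2} = 4 \cdot 0 \cdot \frac{1}{2} = 4 \cdot 0 = 0$)
$t = -1$ ($t = -3 + 2 = -1$)
$k = 15$ ($k = 15 + 0 = 15$)
$\left(a{\left(-5 \right)} + g{\left(t,k \right)}\right)^{2} = \left(0 + \left(-1 + 15\right)\right)^{2} = \left(0 + 14\right)^{2} = 14^{2} = 196$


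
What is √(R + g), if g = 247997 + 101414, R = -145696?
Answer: 9*√2515 ≈ 451.35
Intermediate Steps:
g = 349411
√(R + g) = √(-145696 + 349411) = √203715 = 9*√2515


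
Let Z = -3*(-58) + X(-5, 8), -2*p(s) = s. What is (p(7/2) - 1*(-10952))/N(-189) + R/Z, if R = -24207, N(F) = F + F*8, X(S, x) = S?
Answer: -172106797/1149876 ≈ -149.67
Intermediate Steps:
N(F) = 9*F (N(F) = F + 8*F = 9*F)
p(s) = -s/2
Z = 169 (Z = -3*(-58) - 5 = 174 - 5 = 169)
(p(7/2) - 1*(-10952))/N(-189) + R/Z = (-7/(2*2) - 1*(-10952))/((9*(-189))) - 24207/169 = (-7/(2*2) + 10952)/(-1701) - 24207*1/169 = (-½*7/2 + 10952)*(-1/1701) - 24207/169 = (-7/4 + 10952)*(-1/1701) - 24207/169 = (43801/4)*(-1/1701) - 24207/169 = -43801/6804 - 24207/169 = -172106797/1149876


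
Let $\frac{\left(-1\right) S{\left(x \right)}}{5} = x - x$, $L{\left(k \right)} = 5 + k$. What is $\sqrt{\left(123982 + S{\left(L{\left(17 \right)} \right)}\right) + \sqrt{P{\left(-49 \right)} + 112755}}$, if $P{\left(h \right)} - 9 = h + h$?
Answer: $\sqrt{123982 + \sqrt{112666}} \approx 352.59$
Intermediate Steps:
$P{\left(h \right)} = 9 + 2 h$ ($P{\left(h \right)} = 9 + \left(h + h\right) = 9 + 2 h$)
$S{\left(x \right)} = 0$ ($S{\left(x \right)} = - 5 \left(x - x\right) = \left(-5\right) 0 = 0$)
$\sqrt{\left(123982 + S{\left(L{\left(17 \right)} \right)}\right) + \sqrt{P{\left(-49 \right)} + 112755}} = \sqrt{\left(123982 + 0\right) + \sqrt{\left(9 + 2 \left(-49\right)\right) + 112755}} = \sqrt{123982 + \sqrt{\left(9 - 98\right) + 112755}} = \sqrt{123982 + \sqrt{-89 + 112755}} = \sqrt{123982 + \sqrt{112666}}$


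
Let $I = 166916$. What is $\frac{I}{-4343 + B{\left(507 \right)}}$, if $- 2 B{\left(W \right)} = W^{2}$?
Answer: $- \frac{333832}{265735} \approx -1.2563$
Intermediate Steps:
$B{\left(W \right)} = - \frac{W^{2}}{2}$
$\frac{I}{-4343 + B{\left(507 \right)}} = \frac{166916}{-4343 - \frac{507^{2}}{2}} = \frac{166916}{-4343 - \frac{257049}{2}} = \frac{166916}{- \frac{265735}{2}} = 166916 \left(- \frac{2}{265735}\right) = - \frac{333832}{265735}$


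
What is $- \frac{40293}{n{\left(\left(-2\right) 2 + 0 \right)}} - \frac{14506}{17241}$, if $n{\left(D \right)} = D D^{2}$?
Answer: $\frac{693763229}{1103424} \approx 628.74$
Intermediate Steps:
$n{\left(D \right)} = D^{3}$
$- \frac{40293}{n{\left(\left(-2\right) 2 + 0 \right)}} - \frac{14506}{17241} = - \frac{40293}{\left(\left(-2\right) 2 + 0\right)^{3}} - \frac{14506}{17241} = - \frac{40293}{\left(-4 + 0\right)^{3}} - \frac{14506}{17241} = - \frac{40293}{\left(-4\right)^{3}} - \frac{14506}{17241} = - \frac{40293}{-64} - \frac{14506}{17241} = \left(-40293\right) \left(- \frac{1}{64}\right) - \frac{14506}{17241} = \frac{40293}{64} - \frac{14506}{17241} = \frac{693763229}{1103424}$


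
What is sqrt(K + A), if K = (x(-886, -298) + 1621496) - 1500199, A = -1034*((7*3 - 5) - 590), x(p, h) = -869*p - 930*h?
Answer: sqrt(1761887) ≈ 1327.4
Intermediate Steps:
x(p, h) = -930*h - 869*p
A = 593516 (A = -1034*((21 - 5) - 590) = -1034*(16 - 590) = -1034*(-574) = 593516)
K = 1168371 (K = ((-930*(-298) - 869*(-886)) + 1621496) - 1500199 = ((277140 + 769934) + 1621496) - 1500199 = (1047074 + 1621496) - 1500199 = 2668570 - 1500199 = 1168371)
sqrt(K + A) = sqrt(1168371 + 593516) = sqrt(1761887)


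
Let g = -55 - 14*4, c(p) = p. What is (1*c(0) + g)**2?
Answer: 12321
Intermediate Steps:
g = -111 (g = -55 - 56 = -111)
(1*c(0) + g)**2 = (1*0 - 111)**2 = (0 - 111)**2 = (-111)**2 = 12321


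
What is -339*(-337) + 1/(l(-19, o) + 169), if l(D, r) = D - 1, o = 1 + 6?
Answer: 17022208/149 ≈ 1.1424e+5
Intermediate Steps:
o = 7
l(D, r) = -1 + D
-339*(-337) + 1/(l(-19, o) + 169) = -339*(-337) + 1/((-1 - 19) + 169) = 114243 + 1/(-20 + 169) = 114243 + 1/149 = 17022208/149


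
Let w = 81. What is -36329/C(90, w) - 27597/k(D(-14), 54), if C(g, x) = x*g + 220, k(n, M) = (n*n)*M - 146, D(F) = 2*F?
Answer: -86998699/15842345 ≈ -5.4915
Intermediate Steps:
k(n, M) = -146 + M*n**2 (k(n, M) = n**2*M - 146 = M*n**2 - 146 = -146 + M*n**2)
C(g, x) = 220 + g*x (C(g, x) = g*x + 220 = 220 + g*x)
-36329/C(90, w) - 27597/k(D(-14), 54) = -36329/(220 + 90*81) - 27597/(-146 + 54*(2*(-14))**2) = -36329/(220 + 7290) - 27597/(-146 + 54*(-28)**2) = -36329/7510 - 27597/(-146 + 54*784) = -36329*1/7510 - 27597/(-146 + 42336) = -36329/7510 - 27597/42190 = -86998699/15842345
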